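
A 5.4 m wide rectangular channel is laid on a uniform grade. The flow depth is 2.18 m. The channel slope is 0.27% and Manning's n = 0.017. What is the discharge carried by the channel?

Flow area A = b·y = 5.4 × 2.18 = 11.77 m². Wetted perimeter P = b + 2y = 5.4 + 2×2.18 = 9.76 m.
Hydraulic radius R = A/P = 11.77/9.76 = 1.206 m.
Manning's equation: Q = (1/n) A R^(2/3) S^(1/2) = (1/0.017) × 11.77 × 1.206^(2/3) × 0.0027^(1/2) = 40.8 m³/s.

Q = 40.8 m³/s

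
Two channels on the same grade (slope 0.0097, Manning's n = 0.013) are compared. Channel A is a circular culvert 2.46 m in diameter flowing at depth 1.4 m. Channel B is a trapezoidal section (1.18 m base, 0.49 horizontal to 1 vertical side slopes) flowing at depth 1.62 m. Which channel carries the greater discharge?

channel B

Channel A: For a circular section of diameter D = 2.46 m at depth y = 1.4 m, the central angle is θ = 2 arccos(1 − 2y/D) = 3.419 rad. Then A = (D²/8)(θ − sin θ) = 2.793 m² and P = Dθ/2 = 4.205 m. Hydraulic radius R = A/P = 2.793/4.205 = 0.6642 m. Q_A = (1/0.013)·2.793·0.6642^(2/3)·√0.0097 = 16.11 m³/s.
Channel B: With bottom width b = 1.18 m and side slope z = 0.49: A = (b + zy)y = (1.18 + 0.49×1.62)×1.62 = 3.198 m²; P = b + 2y√(1+z²) = 1.18 + 2×1.62×1.114 = 4.788 m. Hydraulic radius R = A/P = 3.198/4.788 = 0.6678 m. Q_B = (1/0.013)·3.198·0.6678^(2/3)·√0.0097 = 18.51 m³/s.
Q_A = 16.11 m³/s vs Q_B = 18.51 m³/s, so channel B carries more.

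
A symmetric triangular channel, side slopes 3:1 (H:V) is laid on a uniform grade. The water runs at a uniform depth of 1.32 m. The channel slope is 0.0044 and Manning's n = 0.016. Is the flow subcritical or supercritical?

For a triangular section with side slope z = 3: A = zy² = 3×1.32² = 5.227 m²; P = 2y√(1+z²) = 2×1.32×3.162 = 8.348 m.
Hydraulic radius R = A/P = 5.227/8.348 = 0.6261 m.
V = (1/n) R^(2/3) √S = (1/0.016) × 0.6261^(2/3) × √0.0044 = 3.034 m/s. Hydraulic depth D_h = A/T = 5.227/7.92 = 0.66 m.
Froude number Fr = V/√(g·D_h) = 3.034/√(9.81×0.66) = 1.19, which is greater than 1, so the flow is supercritical.

supercritical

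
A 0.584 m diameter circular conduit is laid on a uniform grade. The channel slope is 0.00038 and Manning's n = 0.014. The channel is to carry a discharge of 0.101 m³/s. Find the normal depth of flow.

y_n = 0.467 m

Manning's equation rearranged: A R^(2/3) = nQ / (1·√S) = 0.014 × 0.101 / (√0.00038) = 0.07254.
Trying y = 0.508 m: A R^(2/3) = 0.07776 — high.
Trying y = 0.33 m: A R^(2/3) = 0.04543 — low.
Trying y = 0.467 m: A R^(2/3) = 0.07257 — matches.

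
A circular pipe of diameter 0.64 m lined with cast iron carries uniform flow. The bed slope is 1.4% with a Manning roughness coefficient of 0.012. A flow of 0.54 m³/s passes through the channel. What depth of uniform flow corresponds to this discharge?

Manning's equation rearranged: A R^(2/3) = nQ / (1·√S) = 0.012 × 0.54 / (√0.014) = 0.05477.
Try y = 0.281 m: A R^(2/3) = 0.03781 — short.
Try y = 0.383 m: A R^(2/3) = 0.06344 — over.
Try y = 0.349 m: A R^(2/3) = 0.05477 — ≈ 0.05477.

y_n = 0.349 m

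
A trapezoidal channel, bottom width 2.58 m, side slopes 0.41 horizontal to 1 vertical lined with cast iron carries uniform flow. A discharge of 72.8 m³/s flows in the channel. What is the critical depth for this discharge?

y_c = 3.56 m

At critical depth, Q² T / (g A³) = 1, i.e. A³/T = Q²/g = 72.8²/9.81 = 540.2.
Trying y = 4.16 m: A³/T = 945.8 — too large.
Trying y = 2.49 m: A³/T = 156 — too small.
Trying y = 3.56 m: A³/T = 540.8 — close enough.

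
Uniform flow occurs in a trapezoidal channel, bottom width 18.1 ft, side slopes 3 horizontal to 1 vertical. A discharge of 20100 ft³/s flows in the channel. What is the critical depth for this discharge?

y_c = 16.7 ft

At critical depth, Q² T / (g A³) = 1, i.e. A³/T = Q²/g = 20100²/32.2 = 12550000.
Try y = 12.1 ft: A³/T = 3144000 — too small.
Try y = 16.7 ft: A³/T = 12490000 — ≈ 12550000.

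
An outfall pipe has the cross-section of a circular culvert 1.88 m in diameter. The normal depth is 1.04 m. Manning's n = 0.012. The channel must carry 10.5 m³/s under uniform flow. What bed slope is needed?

For a circular section of diameter D = 1.88 m at depth y = 1.04 m, the central angle is θ = 2 arccos(1 − 2y/D) = 3.355 rad. Then A = (D²/8)(θ − sin θ) = 1.576 m² and P = Dθ/2 = 3.153 m.
Hydraulic radius R = A/P = 1.576/3.153 = 0.4996 m.
From Manning's equation, S = [nQ / (1 A R^(2/3))]² = [0.012 × 10.5 / (1 × 1.576 × 0.4996^(2/3))]² = 0.0161.

S = 0.0161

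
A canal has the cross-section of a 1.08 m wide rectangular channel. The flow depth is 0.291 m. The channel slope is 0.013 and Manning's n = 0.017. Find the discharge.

Q = 0.694 m³/s

Flow area A = b·y = 1.08 × 0.291 = 0.3143 m². Wetted perimeter P = b + 2y = 1.08 + 2×0.291 = 1.662 m.
Hydraulic radius R = A/P = 0.3143/1.662 = 0.1891 m.
Manning's equation: Q = (1/n) A R^(2/3) S^(1/2) = (1/0.017) × 0.3143 × 0.1891^(2/3) × 0.013^(1/2) = 0.694 m³/s.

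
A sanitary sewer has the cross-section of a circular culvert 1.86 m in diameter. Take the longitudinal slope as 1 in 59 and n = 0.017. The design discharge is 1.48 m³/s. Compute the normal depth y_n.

Manning's equation rearranged: A R^(2/3) = nQ / (1·√S) = 0.017 × 1.48 / (√0.01695) = 0.1933.
Trying y = 0.468 m: A R^(2/3) = 0.2263 — over.
Trying y = 0.327 m: A R^(2/3) = 0.1099 — short.
Trying y = 0.432 m: A R^(2/3) = 0.193 — ≈ 0.1933.

y_n = 0.432 m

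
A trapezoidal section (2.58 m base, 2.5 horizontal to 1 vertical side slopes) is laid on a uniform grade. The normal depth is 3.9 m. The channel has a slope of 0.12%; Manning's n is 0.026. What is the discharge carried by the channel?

With bottom width b = 2.58 m and side slope z = 2.5: A = (b + zy)y = (2.58 + 2.5×3.9)×3.9 = 48.09 m²; P = b + 2y√(1+z²) = 2.58 + 2×3.9×2.693 = 23.58 m.
Hydraulic radius R = A/P = 48.09/23.58 = 2.039 m.
Manning's equation: Q = (1/n) A R^(2/3) S^(1/2) = (1/0.026) × 48.09 × 2.039^(2/3) × 0.0012^(1/2) = 103 m³/s.

Q = 103 m³/s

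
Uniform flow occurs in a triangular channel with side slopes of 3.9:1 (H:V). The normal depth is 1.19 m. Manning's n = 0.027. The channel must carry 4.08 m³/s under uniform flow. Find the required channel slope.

S = 0.000829

For a triangular section with side slope z = 3.9: A = zy² = 3.9×1.19² = 5.523 m²; P = 2y√(1+z²) = 2×1.19×4.026 = 9.582 m.
Hydraulic radius R = A/P = 5.523/9.582 = 0.5764 m.
From Manning's equation, S = [nQ / (1 A R^(2/3))]² = [0.027 × 4.08 / (1 × 5.523 × 0.5764^(2/3))]² = 0.000829.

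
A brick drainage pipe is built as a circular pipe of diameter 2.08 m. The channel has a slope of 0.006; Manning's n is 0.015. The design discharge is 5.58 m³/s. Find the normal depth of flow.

y_n = 1.03 m

Manning's equation rearranged: A R^(2/3) = nQ / (1·√S) = 0.015 × 5.58 / (√0.006) = 1.081.
Try y = 1.12 m: A R^(2/3) = 1.243 — high.
Try y = 0.893 m: A R^(2/3) = 0.8417 — low.
Try y = 1.03 m: A R^(2/3) = 1.081 — ≈ 1.081.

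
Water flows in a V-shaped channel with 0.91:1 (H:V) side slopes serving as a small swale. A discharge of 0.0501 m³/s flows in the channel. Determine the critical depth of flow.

y_c = 0.228 m

At critical depth, Q² T / (g A³) = 1, i.e. A³/T = Q²/g = 0.0501²/9.81 = 0.0002559.
Try y = 0.18 m: A³/T = 0.00007824 — too small.
Try y = 0.253 m: A³/T = 0.0004292 — too large.
Try y = 0.228 m: A³/T = 0.0002551 — close enough.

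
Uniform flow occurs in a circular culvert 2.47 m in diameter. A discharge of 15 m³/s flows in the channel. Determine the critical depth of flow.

y_c = 1.78 m

At critical depth, Q² T / (g A³) = 1, i.e. A³/T = Q²/g = 15²/9.81 = 22.94.
At y = 2.19 m: A³/T = 57.87 — over.
At y = 1.47 m: A³/T = 10.83 — short.
At y = 1.78 m: A³/T = 22.8 — ≈ 22.94.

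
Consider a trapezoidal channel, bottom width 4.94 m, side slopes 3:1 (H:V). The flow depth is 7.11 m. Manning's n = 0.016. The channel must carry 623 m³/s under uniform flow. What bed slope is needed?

S = 0.00049

With bottom width b = 4.94 m and side slope z = 3: A = (b + zy)y = (4.94 + 3×7.11)×7.11 = 186.8 m²; P = b + 2y√(1+z²) = 4.94 + 2×7.11×3.162 = 49.91 m.
Hydraulic radius R = A/P = 186.8/49.91 = 3.743 m.
From Manning's equation, S = [nQ / (1 A R^(2/3))]² = [0.016 × 623 / (1 × 186.8 × 3.743^(2/3))]² = 0.00049.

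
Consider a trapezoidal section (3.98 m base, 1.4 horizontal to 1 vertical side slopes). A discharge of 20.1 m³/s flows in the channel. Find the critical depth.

At critical depth, Q² T / (g A³) = 1, i.e. A³/T = Q²/g = 20.1²/9.81 = 41.18.
At y = 0.97 m: A³/T = 20.73 — short.
At y = 1.19 m: A³/T = 41.48 — ≈ 41.18.

y_c = 1.19 m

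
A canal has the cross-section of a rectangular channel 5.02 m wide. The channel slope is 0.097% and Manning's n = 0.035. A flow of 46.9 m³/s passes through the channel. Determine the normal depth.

y_n = 6.98 m

Manning's equation rearranged: A R^(2/3) = nQ / (1·√S) = 0.035 × 46.9 / (√0.00097) = 52.71.
Trying y = 8.8 m: A R^(2/3) = 69.02 — over.
Trying y = 6.24 m: A R^(2/3) = 46.18 — short.
Trying y = 6.98 m: A R^(2/3) = 52.73 — matches.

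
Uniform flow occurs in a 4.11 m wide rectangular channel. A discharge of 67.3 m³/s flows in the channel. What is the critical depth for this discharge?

y_c = 3.01 m

For a rectangular channel, critical depth y_c = (q²/g)^(1/3) where q = Q/b = 67.3/4.11 = 16.37 m²/s.
So y_c = (16.37²/9.81)^(1/3) = 3.01 m.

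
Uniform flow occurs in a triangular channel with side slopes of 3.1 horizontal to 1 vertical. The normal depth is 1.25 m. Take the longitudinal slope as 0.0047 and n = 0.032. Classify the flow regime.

For a triangular section with side slope z = 3.1: A = zy² = 3.1×1.25² = 4.844 m²; P = 2y√(1+z²) = 2×1.25×3.257 = 8.143 m.
Hydraulic radius R = A/P = 4.844/8.143 = 0.5948 m.
V = (1/n) R^(2/3) √S = (1/0.032) × 0.5948^(2/3) × √0.0047 = 1.515 m/s. Hydraulic depth D_h = A/T = 4.844/7.75 = 0.625 m.
Froude number Fr = V/√(g·D_h) = 1.515/√(9.81×0.625) = 0.612, which is less than 1, so the flow is subcritical.

subcritical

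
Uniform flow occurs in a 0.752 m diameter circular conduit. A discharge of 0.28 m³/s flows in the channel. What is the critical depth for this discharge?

At critical depth, Q² T / (g A³) = 1, i.e. A³/T = Q²/g = 0.28²/9.81 = 0.007992.
At y = 0.371 m: A³/T = 0.01384 — over.
At y = 0.248 m: A³/T = 0.002946 — short.
At y = 0.321 m: A³/T = 0.007953 — ≈ 0.007992.

y_c = 0.321 m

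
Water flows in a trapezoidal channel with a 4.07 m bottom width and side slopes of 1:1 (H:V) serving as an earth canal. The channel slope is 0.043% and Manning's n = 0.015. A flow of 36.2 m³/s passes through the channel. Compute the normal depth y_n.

Manning's equation rearranged: A R^(2/3) = nQ / (1·√S) = 0.015 × 36.2 / (√0.00043) = 26.19.
At y = 3.14 m: A R^(2/3) = 32.85 — high.
At y = 2.01 m: A R^(2/3) = 14.2 — low.
At y = 2.79 m: A R^(2/3) = 26.18 — ≈ 26.19.

y_n = 2.79 m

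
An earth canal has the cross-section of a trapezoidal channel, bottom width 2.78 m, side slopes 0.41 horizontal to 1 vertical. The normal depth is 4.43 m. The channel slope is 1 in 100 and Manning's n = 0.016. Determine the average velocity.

V = 8.72 m/s

With bottom width b = 2.78 m and side slope z = 0.41: A = (b + zy)y = (2.78 + 0.41×4.43)×4.43 = 20.36 m²; P = b + 2y√(1+z²) = 2.78 + 2×4.43×1.081 = 12.36 m.
Hydraulic radius R = A/P = 20.36/12.36 = 1.648 m.
From Manning's equation, V = (1/n) R^(2/3) S^(1/2) = (1/0.016) × 1.648^(2/3) × 0.01^(1/2) = 8.72 m/s.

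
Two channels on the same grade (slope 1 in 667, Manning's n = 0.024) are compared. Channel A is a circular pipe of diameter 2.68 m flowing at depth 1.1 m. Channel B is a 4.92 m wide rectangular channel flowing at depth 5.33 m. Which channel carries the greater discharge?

Channel A: For a circular section of diameter D = 2.68 m at depth y = 1.1 m, the central angle is θ = 2 arccos(1 − 2y/D) = 2.781 rad. Then A = (D²/8)(θ − sin θ) = 2.181 m² and P = Dθ/2 = 3.727 m. Hydraulic radius R = A/P = 2.181/3.727 = 0.5851 m. Q_A = (1/0.024)·2.181·0.5851^(2/3)·√0.001499 = 2.461 m³/s.
Channel B: Flow area A = b·y = 4.92 × 5.33 = 26.22 m². Wetted perimeter P = b + 2y = 4.92 + 2×5.33 = 15.58 m. Hydraulic radius R = A/P = 26.22/15.58 = 1.683 m. Q_B = (1/0.024)·26.22·1.683^(2/3)·√0.001499 = 59.86 m³/s.
Q_A = 2.461 m³/s vs Q_B = 59.86 m³/s, so channel B carries more.

channel B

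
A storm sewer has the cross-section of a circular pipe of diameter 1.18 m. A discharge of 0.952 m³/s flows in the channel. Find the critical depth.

y_c = 0.531 m

At critical depth, Q² T / (g A³) = 1, i.e. A³/T = Q²/g = 0.952²/9.81 = 0.09239.
Try y = 0.657 m: A³/T = 0.2089 — over.
Try y = 0.429 m: A³/T = 0.04083 — short.
Try y = 0.531 m: A³/T = 0.09261 — ≈ 0.09239.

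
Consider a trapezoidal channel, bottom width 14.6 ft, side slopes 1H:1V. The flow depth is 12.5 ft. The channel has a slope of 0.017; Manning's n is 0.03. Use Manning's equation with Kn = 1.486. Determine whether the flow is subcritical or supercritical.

With bottom width b = 14.6 ft and side slope z = 1: A = (b + zy)y = (14.6 + 1×12.5)×12.5 = 338.8 ft²; P = b + 2y√(1+z²) = 14.6 + 2×12.5×1.414 = 49.96 ft.
Hydraulic radius R = A/P = 338.8/49.96 = 6.781 ft.
V = (1.486/n) R^(2/3) √S = (1.486/0.03) × 6.781^(2/3) × √0.017 = 23.14 ft/s. Hydraulic depth D_h = A/T = 338.8/39.6 = 8.554 ft.
Froude number Fr = V/√(g·D_h) = 23.14/√(32.2×8.554) = 1.39, which is greater than 1, so the flow is supercritical.

supercritical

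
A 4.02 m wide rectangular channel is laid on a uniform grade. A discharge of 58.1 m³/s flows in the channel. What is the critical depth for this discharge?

y_c = 2.77 m

For a rectangular channel, critical depth y_c = (q²/g)^(1/3) where q = Q/b = 58.1/4.02 = 14.45 m²/s.
So y_c = (14.45²/9.81)^(1/3) = 2.77 m.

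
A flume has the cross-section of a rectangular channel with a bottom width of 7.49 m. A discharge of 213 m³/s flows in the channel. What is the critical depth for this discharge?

For a rectangular channel, critical depth y_c = (q²/g)^(1/3) where q = Q/b = 213/7.49 = 28.44 m²/s.
So y_c = (28.44²/9.81)^(1/3) = 4.35 m.

y_c = 4.35 m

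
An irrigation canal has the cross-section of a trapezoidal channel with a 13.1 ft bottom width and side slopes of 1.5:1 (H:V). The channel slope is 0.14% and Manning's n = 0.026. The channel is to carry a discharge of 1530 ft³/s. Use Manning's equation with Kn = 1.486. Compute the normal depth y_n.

Manning's equation rearranged: A R^(2/3) = nQ / (1.486·√S) = 0.026 × 1530 / (1.486 × √0.0014) = 715.5.
Try y = 10.7 ft: A R^(2/3) = 1034 — high.
Try y = 7.57 ft: A R^(2/3) = 510.8 — low.
Try y = 8.95 ft: A R^(2/3) = 715.5 — close enough.

y_n = 8.95 ft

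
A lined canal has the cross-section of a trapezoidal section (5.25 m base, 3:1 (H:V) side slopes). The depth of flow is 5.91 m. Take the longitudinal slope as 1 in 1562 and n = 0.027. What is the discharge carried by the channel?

Q = 276 m³/s

With bottom width b = 5.25 m and side slope z = 3: A = (b + zy)y = (5.25 + 3×5.91)×5.91 = 135.8 m²; P = b + 2y√(1+z²) = 5.25 + 2×5.91×3.162 = 42.63 m.
Hydraulic radius R = A/P = 135.8/42.63 = 3.186 m.
Manning's equation: Q = (1/n) A R^(2/3) S^(1/2) = (1/0.027) × 135.8 × 3.186^(2/3) × 0.0006402^(1/2) = 276 m³/s.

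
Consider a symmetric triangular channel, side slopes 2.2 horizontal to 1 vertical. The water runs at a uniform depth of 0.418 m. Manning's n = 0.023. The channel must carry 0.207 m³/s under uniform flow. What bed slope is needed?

For a triangular section with side slope z = 2.2: A = zy² = 2.2×0.418² = 0.3844 m²; P = 2y√(1+z²) = 2×0.418×2.417 = 2.02 m.
Hydraulic radius R = A/P = 0.3844/2.02 = 0.1903 m.
From Manning's equation, S = [nQ / (1 A R^(2/3))]² = [0.023 × 0.207 / (1 × 0.3844 × 0.1903^(2/3))]² = 0.0014.

S = 0.0014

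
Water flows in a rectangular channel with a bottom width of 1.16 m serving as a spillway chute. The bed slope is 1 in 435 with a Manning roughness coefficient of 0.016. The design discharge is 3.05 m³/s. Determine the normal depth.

y_n = 1.56 m

Manning's equation rearranged: A R^(2/3) = nQ / (1·√S) = 0.016 × 3.05 / (√0.002299) = 1.018.
At y = 1.86 m: A R^(2/3) = 1.252 — over.
At y = 1.24 m: A R^(2/3) = 0.7746 — short.
At y = 1.56 m: A R^(2/3) = 1.019 — matches.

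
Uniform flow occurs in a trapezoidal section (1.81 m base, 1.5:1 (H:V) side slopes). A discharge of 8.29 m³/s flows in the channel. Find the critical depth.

y_c = 0.981 m

At critical depth, Q² T / (g A³) = 1, i.e. A³/T = Q²/g = 8.29²/9.81 = 7.006.
At y = 1.08 m: A³/T = 10.07 — high.
At y = 0.755 m: A³/T = 2.691 — low.
At y = 0.981 m: A³/T = 7.019 — matches.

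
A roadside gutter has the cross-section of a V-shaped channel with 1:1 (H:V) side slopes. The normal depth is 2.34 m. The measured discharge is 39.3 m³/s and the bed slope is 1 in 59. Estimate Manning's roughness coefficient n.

n = 0.016

For a triangular section with side slope z = 1: A = zy² = 1×2.34² = 5.476 m²; P = 2y√(1+z²) = 2×2.34×1.414 = 6.619 m.
Hydraulic radius R = A/P = 5.476/6.619 = 0.8273 m.
Rearranging Manning's equation: n = (1/Q) A R^(2/3) S^(1/2) = (1/39.3) × 5.476 × 0.8273^(2/3) × √0.01695 = 0.016.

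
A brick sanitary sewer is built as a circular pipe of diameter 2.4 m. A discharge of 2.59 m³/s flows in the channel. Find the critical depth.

y_c = 0.722 m

At critical depth, Q² T / (g A³) = 1, i.e. A³/T = Q²/g = 2.59²/9.81 = 0.6838.
Trying y = 0.637 m: A³/T = 0.4202 — too small.
Trying y = 0.786 m: A³/T = 0.9495 — too large.
Trying y = 0.722 m: A³/T = 0.6834 — close enough.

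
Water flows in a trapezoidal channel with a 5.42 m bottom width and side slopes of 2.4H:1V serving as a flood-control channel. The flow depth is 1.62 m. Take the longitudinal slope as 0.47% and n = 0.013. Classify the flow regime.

supercritical

With bottom width b = 5.42 m and side slope z = 2.4: A = (b + zy)y = (5.42 + 2.4×1.62)×1.62 = 15.08 m²; P = b + 2y√(1+z²) = 5.42 + 2×1.62×2.6 = 13.84 m.
Hydraulic radius R = A/P = 15.08/13.84 = 1.089 m.
V = (1/n) R^(2/3) √S = (1/0.013) × 1.089^(2/3) × √0.0047 = 5.583 m/s. Hydraulic depth D_h = A/T = 15.08/13.2 = 1.143 m.
Froude number Fr = V/√(g·D_h) = 5.583/√(9.81×1.143) = 1.67, which is greater than 1, so the flow is supercritical.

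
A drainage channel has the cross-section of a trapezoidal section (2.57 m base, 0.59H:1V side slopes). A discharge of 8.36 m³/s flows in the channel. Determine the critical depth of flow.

y_c = 0.95 m

At critical depth, Q² T / (g A³) = 1, i.e. A³/T = Q²/g = 8.36²/9.81 = 7.124.
Try y = 0.726 m: A³/T = 3.01 — too small.
Try y = 1.09 m: A³/T = 11.14 — too large.
Try y = 0.95 m: A³/T = 7.126 — close enough.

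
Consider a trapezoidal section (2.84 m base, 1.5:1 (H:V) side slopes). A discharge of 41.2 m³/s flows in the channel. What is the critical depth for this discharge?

y_c = 1.98 m

At critical depth, Q² T / (g A³) = 1, i.e. A³/T = Q²/g = 41.2²/9.81 = 173.
Try y = 2.28 m: A³/T = 300.4 — high.
Try y = 1.98 m: A³/T = 173.4 — close enough.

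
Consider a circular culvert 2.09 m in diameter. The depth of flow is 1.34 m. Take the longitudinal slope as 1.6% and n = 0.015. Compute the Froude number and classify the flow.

For a circular section of diameter D = 2.09 m at depth y = 1.34 m, the central angle is θ = 2 arccos(1 − 2y/D) = 3.714 rad. Then A = (D²/8)(θ − sin θ) = 2.324 m² and P = Dθ/2 = 3.881 m.
Hydraulic radius R = A/P = 2.324/3.881 = 0.5987 m.
V = (1/n) R^(2/3) √S = (1/0.015) × 0.5987^(2/3) × √0.016 = 5.99 m/s. Hydraulic depth D_h = A/T = 2.324/2.005 = 1.159 m.
Froude number Fr = V/√(g·D_h) = 5.99/√(9.81×1.159) = 1.78, which is greater than 1, so the flow is supercritical.

supercritical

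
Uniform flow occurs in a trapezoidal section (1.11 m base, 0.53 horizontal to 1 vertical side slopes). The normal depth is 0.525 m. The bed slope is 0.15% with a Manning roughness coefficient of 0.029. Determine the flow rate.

Q = 0.453 m³/s

With bottom width b = 1.11 m and side slope z = 0.53: A = (b + zy)y = (1.11 + 0.53×0.525)×0.525 = 0.7288 m²; P = b + 2y√(1+z²) = 1.11 + 2×0.525×1.132 = 2.298 m.
Hydraulic radius R = A/P = 0.7288/2.298 = 0.3171 m.
Manning's equation: Q = (1/n) A R^(2/3) S^(1/2) = (1/0.029) × 0.7288 × 0.3171^(2/3) × 0.0015^(1/2) = 0.453 m³/s.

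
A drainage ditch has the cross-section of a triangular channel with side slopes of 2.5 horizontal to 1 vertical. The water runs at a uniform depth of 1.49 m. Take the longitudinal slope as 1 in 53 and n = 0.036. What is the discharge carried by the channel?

Q = 16.6 m³/s

For a triangular section with side slope z = 2.5: A = zy² = 2.5×1.49² = 5.55 m²; P = 2y√(1+z²) = 2×1.49×2.693 = 8.024 m.
Hydraulic radius R = A/P = 5.55/8.024 = 0.6917 m.
Manning's equation: Q = (1/n) A R^(2/3) S^(1/2) = (1/0.036) × 5.55 × 0.6917^(2/3) × 0.01887^(1/2) = 16.6 m³/s.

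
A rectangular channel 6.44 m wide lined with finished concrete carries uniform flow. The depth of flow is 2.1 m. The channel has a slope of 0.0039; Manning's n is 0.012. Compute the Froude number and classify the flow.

Flow area A = b·y = 6.44 × 2.1 = 13.52 m². Wetted perimeter P = b + 2y = 6.44 + 2×2.1 = 10.64 m.
Hydraulic radius R = A/P = 13.52/10.64 = 1.271 m.
V = (1/n) R^(2/3) √S = (1/0.012) × 1.271^(2/3) × √0.0039 = 6.107 m/s. Hydraulic depth D_h = A/T = 13.52/6.44 = 2.1 m.
Froude number Fr = V/√(g·D_h) = 6.107/√(9.81×2.1) = 1.35, which is greater than 1, so the flow is supercritical.

supercritical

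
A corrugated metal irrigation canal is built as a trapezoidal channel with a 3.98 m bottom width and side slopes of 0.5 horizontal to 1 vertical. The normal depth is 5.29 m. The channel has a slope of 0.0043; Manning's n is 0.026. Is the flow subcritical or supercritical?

subcritical

With bottom width b = 3.98 m and side slope z = 0.5: A = (b + zy)y = (3.98 + 0.5×5.29)×5.29 = 35.05 m²; P = b + 2y√(1+z²) = 3.98 + 2×5.29×1.118 = 15.81 m.
Hydraulic radius R = A/P = 35.05/15.81 = 2.217 m.
V = (1/n) R^(2/3) √S = (1/0.026) × 2.217^(2/3) × √0.0043 = 4.288 m/s. Hydraulic depth D_h = A/T = 35.05/9.27 = 3.781 m.
Froude number Fr = V/√(g·D_h) = 4.288/√(9.81×3.781) = 0.704, which is less than 1, so the flow is subcritical.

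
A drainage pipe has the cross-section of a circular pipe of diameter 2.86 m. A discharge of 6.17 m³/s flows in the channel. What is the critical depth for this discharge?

y_c = 1.07 m

At critical depth, Q² T / (g A³) = 1, i.e. A³/T = Q²/g = 6.17²/9.81 = 3.881.
Trying y = 1.28 m: A³/T = 7.586 — high.
Trying y = 0.773 m: A³/T = 1.084 — low.
Trying y = 1.07 m: A³/T = 3.813 — matches.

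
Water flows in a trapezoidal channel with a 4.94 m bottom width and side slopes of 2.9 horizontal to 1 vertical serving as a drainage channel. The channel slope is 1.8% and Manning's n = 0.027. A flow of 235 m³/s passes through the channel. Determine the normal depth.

Manning's equation rearranged: A R^(2/3) = nQ / (1·√S) = 0.027 × 235 / (√0.018) = 47.29.
Trying y = 1.9 m: A R^(2/3) = 22.38 — short.
Trying y = 3.04 m: A R^(2/3) = 61.25 — over.
Trying y = 2.7 m: A R^(2/3) = 47.23 — ≈ 47.29.

y_n = 2.7 m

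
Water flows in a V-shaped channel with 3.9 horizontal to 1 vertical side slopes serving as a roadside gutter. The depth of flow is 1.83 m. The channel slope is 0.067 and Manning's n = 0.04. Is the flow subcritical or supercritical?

supercritical

For a triangular section with side slope z = 3.9: A = zy² = 3.9×1.83² = 13.06 m²; P = 2y√(1+z²) = 2×1.83×4.026 = 14.74 m.
Hydraulic radius R = A/P = 13.06/14.74 = 0.8863 m.
V = (1/n) R^(2/3) √S = (1/0.04) × 0.8863^(2/3) × √0.067 = 5.971 m/s. Hydraulic depth D_h = A/T = 13.06/14.27 = 0.915 m.
Froude number Fr = V/√(g·D_h) = 5.971/√(9.81×0.915) = 1.99, which is greater than 1, so the flow is supercritical.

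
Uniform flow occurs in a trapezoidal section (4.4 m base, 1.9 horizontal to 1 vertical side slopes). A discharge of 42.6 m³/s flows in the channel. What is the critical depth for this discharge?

y_c = 1.66 m

At critical depth, Q² T / (g A³) = 1, i.e. A³/T = Q²/g = 42.6²/9.81 = 185.
Trying y = 1.92 m: A³/T = 315.4 — too large.
Trying y = 1.13 m: A³/T = 46.57 — too small.
Trying y = 1.66 m: A³/T = 184.1 — close enough.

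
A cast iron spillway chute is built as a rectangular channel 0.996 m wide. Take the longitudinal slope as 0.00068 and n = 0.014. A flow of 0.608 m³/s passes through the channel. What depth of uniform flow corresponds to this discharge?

y_n = 0.736 m

Manning's equation rearranged: A R^(2/3) = nQ / (1·√S) = 0.014 × 0.608 / (√0.00068) = 0.3264.
Trying y = 0.848 m: A R^(2/3) = 0.39 — high.
Trying y = 0.65 m: A R^(2/3) = 0.2784 — low.
Trying y = 0.736 m: A R^(2/3) = 0.3263 — matches.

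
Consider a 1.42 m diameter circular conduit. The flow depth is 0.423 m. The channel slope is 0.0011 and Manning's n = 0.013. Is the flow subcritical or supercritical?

For a circular section of diameter D = 1.42 m at depth y = 0.423 m, the central angle is θ = 2 arccos(1 − 2y/D) = 2.309 rad. Then A = (D²/8)(θ − sin θ) = 0.3957 m² and P = Dθ/2 = 1.64 m.
Hydraulic radius R = A/P = 0.3957/1.64 = 0.2413 m.
V = (1/n) R^(2/3) √S = (1/0.013) × 0.2413^(2/3) × √0.0011 = 0.9889 m/s. Hydraulic depth D_h = A/T = 0.3957/1.299 = 0.3047 m.
Froude number Fr = V/√(g·D_h) = 0.9889/√(9.81×0.3047) = 0.572, which is less than 1, so the flow is subcritical.

subcritical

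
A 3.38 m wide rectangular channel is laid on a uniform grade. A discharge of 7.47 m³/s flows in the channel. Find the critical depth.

For a rectangular channel, critical depth y_c = (q²/g)^(1/3) where q = Q/b = 7.47/3.38 = 2.21 m²/s.
So y_c = (2.21²/9.81)^(1/3) = 0.793 m.

y_c = 0.793 m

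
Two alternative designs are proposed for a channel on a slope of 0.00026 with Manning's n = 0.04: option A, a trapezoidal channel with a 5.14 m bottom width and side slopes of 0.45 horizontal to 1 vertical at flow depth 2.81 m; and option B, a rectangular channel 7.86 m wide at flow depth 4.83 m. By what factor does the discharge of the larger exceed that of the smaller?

Channel A: With bottom width b = 5.14 m and side slope z = 0.45: A = (b + zy)y = (5.14 + 0.45×2.81)×2.81 = 18 m²; P = b + 2y√(1+z²) = 5.14 + 2×2.81×1.097 = 11.3 m. Hydraulic radius R = A/P = 18/11.3 = 1.592 m. Q_A = (1/0.04)·18·1.592^(2/3)·√0.00026 = 9.892 m³/s.
Channel B: Flow area A = b·y = 7.86 × 4.83 = 37.96 m². Wetted perimeter P = b + 2y = 7.86 + 2×4.83 = 17.52 m. Hydraulic radius R = A/P = 37.96/17.52 = 2.167 m. Q_B = (1/0.04)·37.96·2.167^(2/3)·√0.00026 = 25.63 m³/s.
The larger discharge is 25.63 m³/s and the smaller is 9.892 m³/s; the ratio is 2.59.

2.59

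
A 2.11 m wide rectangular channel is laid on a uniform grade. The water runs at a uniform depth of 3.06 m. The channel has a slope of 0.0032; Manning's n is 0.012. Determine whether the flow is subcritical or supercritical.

subcritical

Flow area A = b·y = 2.11 × 3.06 = 6.457 m². Wetted perimeter P = b + 2y = 2.11 + 2×3.06 = 8.23 m.
Hydraulic radius R = A/P = 6.457/8.23 = 0.7845 m.
V = (1/n) R^(2/3) √S = (1/0.012) × 0.7845^(2/3) × √0.0032 = 4.01 m/s. Hydraulic depth D_h = A/T = 6.457/2.11 = 3.06 m.
Froude number Fr = V/√(g·D_h) = 4.01/√(9.81×3.06) = 0.732, which is less than 1, so the flow is subcritical.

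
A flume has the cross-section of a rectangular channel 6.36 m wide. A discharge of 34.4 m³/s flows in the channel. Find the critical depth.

y_c = 1.44 m

For a rectangular channel, critical depth y_c = (q²/g)^(1/3) where q = Q/b = 34.4/6.36 = 5.409 m²/s.
So y_c = (5.409²/9.81)^(1/3) = 1.44 m.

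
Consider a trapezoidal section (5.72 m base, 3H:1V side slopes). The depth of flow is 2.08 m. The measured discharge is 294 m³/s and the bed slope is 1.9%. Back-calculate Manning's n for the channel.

n = 0.014

With bottom width b = 5.72 m and side slope z = 3: A = (b + zy)y = (5.72 + 3×2.08)×2.08 = 24.88 m²; P = b + 2y√(1+z²) = 5.72 + 2×2.08×3.162 = 18.88 m.
Hydraulic radius R = A/P = 24.88/18.88 = 1.318 m.
Rearranging Manning's equation: n = (1/Q) A R^(2/3) S^(1/2) = (1/294) × 24.88 × 1.318^(2/3) × √0.019 = 0.014.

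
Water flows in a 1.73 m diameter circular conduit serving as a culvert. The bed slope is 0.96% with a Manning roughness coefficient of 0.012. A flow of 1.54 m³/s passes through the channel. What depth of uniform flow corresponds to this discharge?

y_n = 0.438 m

Manning's equation rearranged: A R^(2/3) = nQ / (1·√S) = 0.012 × 1.54 / (√0.0096) = 0.1886.
At y = 0.353 m: A R^(2/3) = 0.1226 — low.
At y = 0.438 m: A R^(2/3) = 0.1888 — matches.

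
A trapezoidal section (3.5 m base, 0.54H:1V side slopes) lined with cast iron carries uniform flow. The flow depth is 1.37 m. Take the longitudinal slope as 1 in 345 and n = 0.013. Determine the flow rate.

Q = 22.1 m³/s

With bottom width b = 3.5 m and side slope z = 0.54: A = (b + zy)y = (3.5 + 0.54×1.37)×1.37 = 5.809 m²; P = b + 2y√(1+z²) = 3.5 + 2×1.37×1.136 = 6.614 m.
Hydraulic radius R = A/P = 5.809/6.614 = 0.8782 m.
Manning's equation: Q = (1/n) A R^(2/3) S^(1/2) = (1/0.013) × 5.809 × 0.8782^(2/3) × 0.002899^(1/2) = 22.1 m³/s.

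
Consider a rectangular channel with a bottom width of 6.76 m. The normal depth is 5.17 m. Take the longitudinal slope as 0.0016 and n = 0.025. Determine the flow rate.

Q = 90.1 m³/s

Flow area A = b·y = 6.76 × 5.17 = 34.95 m². Wetted perimeter P = b + 2y = 6.76 + 2×5.17 = 17.1 m.
Hydraulic radius R = A/P = 34.95/17.1 = 2.044 m.
Manning's equation: Q = (1/n) A R^(2/3) S^(1/2) = (1/0.025) × 34.95 × 2.044^(2/3) × 0.0016^(1/2) = 90.1 m³/s.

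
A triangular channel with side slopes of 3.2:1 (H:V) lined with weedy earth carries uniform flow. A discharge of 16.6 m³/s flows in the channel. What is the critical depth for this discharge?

y_c = 1.41 m

At critical depth, Q² T / (g A³) = 1, i.e. A³/T = Q²/g = 16.6²/9.81 = 28.09.
At y = 1.54 m: A³/T = 44.35 — high.
At y = 1.41 m: A³/T = 28.53 — matches.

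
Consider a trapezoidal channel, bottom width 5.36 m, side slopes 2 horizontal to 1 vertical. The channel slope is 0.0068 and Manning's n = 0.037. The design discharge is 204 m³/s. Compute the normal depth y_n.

Manning's equation rearranged: A R^(2/3) = nQ / (1·√S) = 0.037 × 204 / (√0.0068) = 91.53.
Try y = 3.5 m: A R^(2/3) = 70.01 — too small.
Try y = 3.97 m: A R^(2/3) = 91.58 — ≈ 91.53.

y_n = 3.97 m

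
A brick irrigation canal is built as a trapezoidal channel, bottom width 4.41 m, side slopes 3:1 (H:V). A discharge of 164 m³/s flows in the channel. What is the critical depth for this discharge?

y_c = 2.96 m

At critical depth, Q² T / (g A³) = 1, i.e. A³/T = Q²/g = 164²/9.81 = 2742.
At y = 2.34 m: A³/T = 1037 — short.
At y = 3.44 m: A³/T = 5194 — over.
At y = 2.96 m: A³/T = 2746 — close enough.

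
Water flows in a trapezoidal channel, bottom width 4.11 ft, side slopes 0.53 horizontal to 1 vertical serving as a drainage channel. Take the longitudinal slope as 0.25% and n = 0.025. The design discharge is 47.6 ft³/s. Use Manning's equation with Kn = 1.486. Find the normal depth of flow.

Manning's equation rearranged: A R^(2/3) = nQ / (1.486·√S) = 0.025 × 47.6 / (1.486 × √0.0025) = 16.02.
Trying y = 3.08 ft: A R^(2/3) = 24.15 — too large.
Trying y = 2.42 ft: A R^(2/3) = 16.03 — close enough.

y_n = 2.42 ft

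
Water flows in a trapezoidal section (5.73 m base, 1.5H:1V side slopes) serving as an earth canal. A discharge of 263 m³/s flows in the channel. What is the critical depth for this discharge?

At critical depth, Q² T / (g A³) = 1, i.e. A³/T = Q²/g = 263²/9.81 = 7051.
Trying y = 3.5 m: A³/T = 3497 — too small.
Trying y = 4.64 m: A³/T = 10390 — too large.
Trying y = 4.2 m: A³/T = 7037 — ≈ 7051.

y_c = 4.2 m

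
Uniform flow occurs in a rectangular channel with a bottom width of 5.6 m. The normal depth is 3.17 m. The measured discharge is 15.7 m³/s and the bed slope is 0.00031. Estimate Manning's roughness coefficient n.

Flow area A = b·y = 5.6 × 3.17 = 17.75 m². Wetted perimeter P = b + 2y = 5.6 + 2×3.17 = 11.94 m.
Hydraulic radius R = A/P = 17.75/11.94 = 1.487 m.
Rearranging Manning's equation: n = (1/Q) A R^(2/3) S^(1/2) = (1/15.7) × 17.75 × 1.487^(2/3) × √0.00031 = 0.0259.

n = 0.0259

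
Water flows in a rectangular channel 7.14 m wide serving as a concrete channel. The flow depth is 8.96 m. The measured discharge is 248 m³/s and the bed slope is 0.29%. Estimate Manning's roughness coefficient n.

n = 0.0259

Flow area A = b·y = 7.14 × 8.96 = 63.97 m². Wetted perimeter P = b + 2y = 7.14 + 2×8.96 = 25.06 m.
Hydraulic radius R = A/P = 63.97/25.06 = 2.553 m.
Rearranging Manning's equation: n = (1/Q) A R^(2/3) S^(1/2) = (1/248) × 63.97 × 2.553^(2/3) × √0.0029 = 0.0259.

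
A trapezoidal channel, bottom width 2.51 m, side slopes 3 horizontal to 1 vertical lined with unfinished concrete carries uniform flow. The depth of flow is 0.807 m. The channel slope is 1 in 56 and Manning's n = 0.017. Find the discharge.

Q = 20.3 m³/s

With bottom width b = 2.51 m and side slope z = 3: A = (b + zy)y = (2.51 + 3×0.807)×0.807 = 3.979 m²; P = b + 2y√(1+z²) = 2.51 + 2×0.807×3.162 = 7.614 m.
Hydraulic radius R = A/P = 3.979/7.614 = 0.5226 m.
Manning's equation: Q = (1/n) A R^(2/3) S^(1/2) = (1/0.017) × 3.979 × 0.5226^(2/3) × 0.01786^(1/2) = 20.3 m³/s.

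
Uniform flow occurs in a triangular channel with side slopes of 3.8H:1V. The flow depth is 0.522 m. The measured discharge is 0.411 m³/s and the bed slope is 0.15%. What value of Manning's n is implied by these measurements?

n = 0.039

For a triangular section with side slope z = 3.8: A = zy² = 3.8×0.522² = 1.035 m²; P = 2y√(1+z²) = 2×0.522×3.929 = 4.102 m.
Hydraulic radius R = A/P = 1.035/4.102 = 0.2524 m.
Rearranging Manning's equation: n = (1/Q) A R^(2/3) S^(1/2) = (1/0.411) × 1.035 × 0.2524^(2/3) × √0.0015 = 0.039.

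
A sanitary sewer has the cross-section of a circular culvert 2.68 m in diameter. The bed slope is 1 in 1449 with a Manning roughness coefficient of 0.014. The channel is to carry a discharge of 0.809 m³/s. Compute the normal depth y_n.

y_n = 0.572 m

Manning's equation rearranged: A R^(2/3) = nQ / (1·√S) = 0.014 × 0.809 / (√0.0006901) = 0.4311.
Try y = 0.729 m: A R^(2/3) = 0.6988 — over.
Try y = 0.405 m: A R^(2/3) = 0.2132 — short.
Try y = 0.572 m: A R^(2/3) = 0.4313 — close enough.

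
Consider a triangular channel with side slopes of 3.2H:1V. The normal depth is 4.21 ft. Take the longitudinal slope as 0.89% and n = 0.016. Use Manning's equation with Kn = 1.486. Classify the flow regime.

For a triangular section with side slope z = 3.2: A = zy² = 3.2×4.21² = 56.72 ft²; P = 2y√(1+z²) = 2×4.21×3.353 = 28.23 ft.
Hydraulic radius R = A/P = 56.72/28.23 = 2.009 ft.
V = (1.486/n) R^(2/3) √S = (1.486/0.016) × 2.009^(2/3) × √0.0089 = 13.95 ft/s. Hydraulic depth D_h = A/T = 56.72/26.94 = 2.105 ft.
Froude number Fr = V/√(g·D_h) = 13.95/√(32.2×2.105) = 1.69, which is greater than 1, so the flow is supercritical.

supercritical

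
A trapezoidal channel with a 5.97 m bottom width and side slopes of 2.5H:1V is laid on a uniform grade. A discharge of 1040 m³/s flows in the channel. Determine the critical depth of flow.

y_c = 7.03 m

At critical depth, Q² T / (g A³) = 1, i.e. A³/T = Q²/g = 1040²/9.81 = 110300.
Try y = 7.98 m: A³/T = 192900 — over.
Try y = 5.33 m: A³/T = 33350 — short.
Try y = 7.03 m: A³/T = 110300 — matches.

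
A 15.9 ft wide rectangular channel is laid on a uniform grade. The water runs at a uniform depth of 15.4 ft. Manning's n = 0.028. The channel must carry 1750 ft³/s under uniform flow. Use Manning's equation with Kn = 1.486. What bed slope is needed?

Flow area A = b·y = 15.9 × 15.4 = 244.9 ft². Wetted perimeter P = b + 2y = 15.9 + 2×15.4 = 46.7 ft.
Hydraulic radius R = A/P = 244.9/46.7 = 5.243 ft.
From Manning's equation, S = [nQ / (1.486 A R^(2/3))]² = [0.028 × 1750 / (1.486 × 244.9 × 5.243^(2/3))]² = 0.00199.

S = 0.00199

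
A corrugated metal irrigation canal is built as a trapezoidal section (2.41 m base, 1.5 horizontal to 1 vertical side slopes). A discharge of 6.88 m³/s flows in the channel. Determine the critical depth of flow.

At critical depth, Q² T / (g A³) = 1, i.e. A³/T = Q²/g = 6.88²/9.81 = 4.825.
Trying y = 0.88 m: A³/T = 7.003 — high.
Trying y = 0.576 m: A³/T = 1.621 — low.
Trying y = 0.792 m: A³/T = 4.835 — ≈ 4.825.

y_c = 0.792 m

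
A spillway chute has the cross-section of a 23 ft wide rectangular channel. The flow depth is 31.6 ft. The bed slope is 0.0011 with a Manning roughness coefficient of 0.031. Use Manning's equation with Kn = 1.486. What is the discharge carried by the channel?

Q = 4790 ft³/s

Flow area A = b·y = 23 × 31.6 = 726.8 ft². Wetted perimeter P = b + 2y = 23 + 2×31.6 = 86.2 ft.
Hydraulic radius R = A/P = 726.8/86.2 = 8.432 ft.
Manning's equation: Q = (1.486/n) A R^(2/3) S^(1/2) = (1.486/0.031) × 726.8 × 8.432^(2/3) × 0.0011^(1/2) = 4790 ft³/s.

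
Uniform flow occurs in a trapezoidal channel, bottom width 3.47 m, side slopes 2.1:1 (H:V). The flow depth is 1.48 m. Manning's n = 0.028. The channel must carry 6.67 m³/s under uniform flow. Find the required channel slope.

With bottom width b = 3.47 m and side slope z = 2.1: A = (b + zy)y = (3.47 + 2.1×1.48)×1.48 = 9.735 m²; P = b + 2y√(1+z²) = 3.47 + 2×1.48×2.326 = 10.35 m.
Hydraulic radius R = A/P = 9.735/10.35 = 0.9402 m.
From Manning's equation, S = [nQ / (1 A R^(2/3))]² = [0.028 × 6.67 / (1 × 9.735 × 0.9402^(2/3))]² = 0.0004.

S = 0.0004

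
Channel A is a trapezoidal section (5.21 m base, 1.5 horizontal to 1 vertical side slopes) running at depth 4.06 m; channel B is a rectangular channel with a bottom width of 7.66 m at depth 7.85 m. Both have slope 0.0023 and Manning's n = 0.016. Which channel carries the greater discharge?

channel B

Channel A: With bottom width b = 5.21 m and side slope z = 1.5: A = (b + zy)y = (5.21 + 1.5×4.06)×4.06 = 45.88 m²; P = b + 2y√(1+z²) = 5.21 + 2×4.06×1.803 = 19.85 m. Hydraulic radius R = A/P = 45.88/19.85 = 2.311 m. Q_A = (1/0.016)·45.88·2.311^(2/3)·√0.0023 = 240.4 m³/s.
Channel B: Flow area A = b·y = 7.66 × 7.85 = 60.13 m². Wetted perimeter P = b + 2y = 7.66 + 2×7.85 = 23.36 m. Hydraulic radius R = A/P = 60.13/23.36 = 2.574 m. Q_B = (1/0.016)·60.13·2.574^(2/3)·√0.0023 = 338.5 m³/s.
Q_A = 240.4 m³/s vs Q_B = 338.5 m³/s, so channel B carries more.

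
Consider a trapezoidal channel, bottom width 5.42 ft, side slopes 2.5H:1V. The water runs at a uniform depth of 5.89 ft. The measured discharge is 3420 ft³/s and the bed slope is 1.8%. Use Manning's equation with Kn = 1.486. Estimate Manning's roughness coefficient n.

n = 0.015

With bottom width b = 5.42 ft and side slope z = 2.5: A = (b + zy)y = (5.42 + 2.5×5.89)×5.89 = 118.7 ft²; P = b + 2y√(1+z²) = 5.42 + 2×5.89×2.693 = 37.14 ft.
Hydraulic radius R = A/P = 118.7/37.14 = 3.195 ft.
Rearranging Manning's equation: n = (1.486/Q) A R^(2/3) S^(1/2) = (1.486/3420) × 118.7 × 3.195^(2/3) × √0.018 = 0.015.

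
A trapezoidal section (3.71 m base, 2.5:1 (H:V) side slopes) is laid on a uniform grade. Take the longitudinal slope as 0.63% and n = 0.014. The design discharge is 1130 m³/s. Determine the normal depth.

y_n = 5.56 m

Manning's equation rearranged: A R^(2/3) = nQ / (1·√S) = 0.014 × 1130 / (√0.0063) = 199.3.
At y = 6.79 m: A R^(2/3) = 323 — too large.
At y = 3.91 m: A R^(2/3) = 87.26 — too small.
At y = 5.56 m: A R^(2/3) = 199.6 — ≈ 199.3.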